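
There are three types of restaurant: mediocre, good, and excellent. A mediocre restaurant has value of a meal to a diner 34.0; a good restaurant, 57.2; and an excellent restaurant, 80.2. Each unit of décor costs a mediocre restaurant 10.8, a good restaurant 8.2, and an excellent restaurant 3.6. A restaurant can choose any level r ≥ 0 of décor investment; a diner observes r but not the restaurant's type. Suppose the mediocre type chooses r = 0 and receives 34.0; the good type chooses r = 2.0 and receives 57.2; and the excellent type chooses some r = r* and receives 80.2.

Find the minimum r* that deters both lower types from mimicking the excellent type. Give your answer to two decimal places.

Mediocre type (on-path payoff 34.0) won't mimic when 34.0 ≥ 80.2 − 10.8·r*, i.e. r* ≥ 4.28.
Good type (on-path payoff 57.2 − 8.2×2.0 = 40.8) won't mimic when 40.8 ≥ 80.2 − 8.2·r*, i.e. r* ≥ 4.80.
Both must hold, so r* = max(4.28, 4.80) = 4.80. The good type's constraint binds.

4.80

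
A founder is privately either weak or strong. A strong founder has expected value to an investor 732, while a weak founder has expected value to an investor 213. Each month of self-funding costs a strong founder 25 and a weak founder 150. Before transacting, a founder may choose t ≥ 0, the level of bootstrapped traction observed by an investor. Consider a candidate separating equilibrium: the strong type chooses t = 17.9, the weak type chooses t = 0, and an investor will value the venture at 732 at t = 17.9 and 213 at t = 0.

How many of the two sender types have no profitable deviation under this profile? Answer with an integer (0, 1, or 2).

2

Strong type: signal → 732 − 25 × 17.9 = 284.5; deviate to 0 → 213. IC holds (284.5 ≥ 213).
Weak type: stay at 0 → 213; mimic → 732 − 150 × 17.9 = -1953. IC holds (213 ≥ -1953).
2 of 2 constraints hold, so this is a separating equilibrium.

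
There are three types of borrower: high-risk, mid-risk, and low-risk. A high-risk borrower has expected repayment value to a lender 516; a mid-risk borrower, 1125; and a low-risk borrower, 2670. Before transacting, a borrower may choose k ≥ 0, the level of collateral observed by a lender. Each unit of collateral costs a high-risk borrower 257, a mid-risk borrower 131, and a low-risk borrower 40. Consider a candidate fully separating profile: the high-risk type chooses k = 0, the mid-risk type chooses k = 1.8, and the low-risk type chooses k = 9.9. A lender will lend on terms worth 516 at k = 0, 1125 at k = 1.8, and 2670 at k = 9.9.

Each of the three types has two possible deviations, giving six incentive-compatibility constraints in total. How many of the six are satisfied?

High-risk (own payoff 516): to k=1.8 gives 1125 − 257×1.8 = 662.4 → profitable ✗; to k=9.9 gives 2670 − 257×9.9 = 125.7 → no gain ✓.
Mid-risk (own payoff 1125 − 131×1.8 = 889.2): to k=0 gives 516 → no gain ✓; to k=9.9 gives 2670 − 131×9.9 = 1373.1 → profitable ✗.
Low-risk (own payoff 2670 − 40×9.9 = 2274): to k=0 gives 516 → no gain ✓; to k=1.8 gives 1125 − 40×1.8 = 1053 → no gain ✓.
4 of the 6 constraints hold; not an equilibrium.

4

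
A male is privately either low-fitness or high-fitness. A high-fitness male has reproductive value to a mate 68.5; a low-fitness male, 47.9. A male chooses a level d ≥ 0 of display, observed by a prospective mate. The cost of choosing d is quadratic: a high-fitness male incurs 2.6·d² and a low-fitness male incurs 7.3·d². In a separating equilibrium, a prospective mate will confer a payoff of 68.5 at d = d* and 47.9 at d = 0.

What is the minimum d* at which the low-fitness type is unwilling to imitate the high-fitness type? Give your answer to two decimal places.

1.68

The low-fitness type at d = 0 receives 47.9; imitating at d* yields 68.5 − 7.3·d*².
Indifference: 47.9 = 68.5 − 7.3·d*², so d*² = (68.5 − 47.9) / 7.3 ≈ 2.8219.
d* = √2.8219 ≈ 1.68.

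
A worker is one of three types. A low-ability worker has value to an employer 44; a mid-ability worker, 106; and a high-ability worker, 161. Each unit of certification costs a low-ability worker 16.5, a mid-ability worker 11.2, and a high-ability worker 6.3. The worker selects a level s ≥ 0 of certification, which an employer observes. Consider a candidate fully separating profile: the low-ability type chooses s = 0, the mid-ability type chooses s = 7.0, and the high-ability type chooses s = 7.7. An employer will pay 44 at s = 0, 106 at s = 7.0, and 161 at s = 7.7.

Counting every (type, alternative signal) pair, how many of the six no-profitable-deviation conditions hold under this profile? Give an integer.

4

Mid-ability (own payoff 106 − 11.2×7.0 = 27.6): to s=0 gives 44 → profitable ✗; to s=7.7 gives 161 − 11.2×7.7 = 74.76 → profitable ✗.
Low-ability (own payoff 44): to s=7.0 gives 106 − 16.5×7.0 = -9.5 → no gain ✓; to s=7.7 gives 161 − 16.5×7.7 = 33.95 → no gain ✓.
High-ability (own payoff 161 − 6.3×7.7 = 112.49): to s=0 gives 44 → no gain ✓; to s=7.0 gives 106 − 6.3×7.0 = 61.9 → no gain ✓.
4 of the 6 constraints hold; not an equilibrium.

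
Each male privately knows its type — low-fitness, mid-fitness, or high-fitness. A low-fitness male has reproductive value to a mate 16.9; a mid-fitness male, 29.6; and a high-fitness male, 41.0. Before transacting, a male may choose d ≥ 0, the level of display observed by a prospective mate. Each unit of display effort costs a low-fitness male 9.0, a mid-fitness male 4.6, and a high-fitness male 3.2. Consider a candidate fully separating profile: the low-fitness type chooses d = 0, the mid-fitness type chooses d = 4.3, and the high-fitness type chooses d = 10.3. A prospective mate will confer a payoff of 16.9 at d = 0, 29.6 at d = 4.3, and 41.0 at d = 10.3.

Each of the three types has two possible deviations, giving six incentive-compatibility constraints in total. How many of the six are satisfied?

3

Low-fitness (own payoff 16.9): to d=4.3 gives 29.6 − 9.0×4.3 = -9.1 → no gain ✓; to d=10.3 gives 41.0 − 9.0×10.3 = -51.7 → no gain ✓.
Mid-fitness (own payoff 29.6 − 4.6×4.3 = 9.82): to d=0 gives 16.9 → profitable ✗; to d=10.3 gives 41.0 − 4.6×10.3 = -6.38 → no gain ✓.
High-fitness (own payoff 41.0 − 3.2×10.3 = 8.04): to d=0 gives 16.9 → profitable ✗; to d=4.3 gives 29.6 − 3.2×4.3 = 15.84 → profitable ✗.
3 of the 6 constraints hold; not an equilibrium.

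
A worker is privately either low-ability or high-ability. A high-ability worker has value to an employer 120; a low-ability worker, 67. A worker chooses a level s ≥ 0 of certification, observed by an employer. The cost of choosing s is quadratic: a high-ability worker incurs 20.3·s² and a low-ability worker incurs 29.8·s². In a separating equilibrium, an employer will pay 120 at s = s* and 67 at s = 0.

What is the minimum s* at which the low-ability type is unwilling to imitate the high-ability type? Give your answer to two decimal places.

The low-ability type at s = 0 receives 67; imitating at s* yields 120 − 29.8·s*².
Indifference: 67 = 120 − 29.8·s*², so s*² = (120 − 67) / 29.8 ≈ 1.7785.
s* = √1.7785 ≈ 1.33.

1.33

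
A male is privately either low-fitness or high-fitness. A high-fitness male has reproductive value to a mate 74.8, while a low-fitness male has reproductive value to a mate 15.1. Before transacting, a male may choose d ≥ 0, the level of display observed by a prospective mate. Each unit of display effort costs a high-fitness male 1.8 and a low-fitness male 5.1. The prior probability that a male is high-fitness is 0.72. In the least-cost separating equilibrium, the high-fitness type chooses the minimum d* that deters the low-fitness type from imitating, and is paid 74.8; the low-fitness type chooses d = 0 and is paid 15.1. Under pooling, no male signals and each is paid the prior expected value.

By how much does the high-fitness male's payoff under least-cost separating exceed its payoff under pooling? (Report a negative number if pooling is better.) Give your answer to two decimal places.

Least-cost separating signal: d* solves 15.1 = 74.8 − 5.1·d*, so d* = (74.8 − 15.1)/5.1 ≈ 11.7059.
High-fitness type's separating payoff: 74.8 − 1.8 × d* = 74.8 − 1.8 × (74.8 − 15.1)/5.1 = 74.8 − 107.46/5.1 ≈ 53.7294.
Pooling payoff: 0.72 × 74.8 + 0.28 × 15.1 = 58.084.
Difference: 53.7294 − 58.084 = -4.3546, i.e. -4.35 to two decimal places.
The high-fitness type would prefer the pooling outcome.

-4.35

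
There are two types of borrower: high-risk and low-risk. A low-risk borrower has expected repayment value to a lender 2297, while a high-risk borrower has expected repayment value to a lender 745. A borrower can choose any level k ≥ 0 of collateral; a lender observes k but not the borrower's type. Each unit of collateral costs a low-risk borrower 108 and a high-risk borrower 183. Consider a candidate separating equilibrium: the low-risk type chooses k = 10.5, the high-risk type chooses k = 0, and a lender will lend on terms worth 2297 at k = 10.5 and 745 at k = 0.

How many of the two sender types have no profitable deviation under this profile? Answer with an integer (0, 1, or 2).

2

Low-risk type: signal → 2297 − 108 × 10.5 = 1163; deviate to 0 → 745. IC holds (1163 ≥ 745).
High-risk type: stay at 0 → 745; mimic → 2297 − 183 × 10.5 = 375.5. IC holds (745 ≥ 375.5).
2 of 2 constraints hold, so this is a separating equilibrium.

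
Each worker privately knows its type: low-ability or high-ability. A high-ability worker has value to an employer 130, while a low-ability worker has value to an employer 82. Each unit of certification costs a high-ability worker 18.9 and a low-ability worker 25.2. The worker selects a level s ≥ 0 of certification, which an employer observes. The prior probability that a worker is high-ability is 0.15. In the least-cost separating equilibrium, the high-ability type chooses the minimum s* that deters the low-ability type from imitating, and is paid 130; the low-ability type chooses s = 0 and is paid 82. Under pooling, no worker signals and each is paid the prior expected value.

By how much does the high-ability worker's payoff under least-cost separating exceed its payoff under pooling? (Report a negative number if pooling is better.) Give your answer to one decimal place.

Least-cost separating signal: s* solves 82 = 130 − 25.2·s*, so s* = (130 − 82)/25.2 ≈ 1.9048.
High-ability type's separating payoff: 130 − 18.9 × s* = 130 − 18.9 × (130 − 82)/25.2 = 130 − 907.2/25.2 = 94.
Pooling payoff: 0.15 × 130 + 0.85 × 82 = 89.2.
Difference: 94 − 89.2 = 4.8.
The high-ability type prefers to separate.

4.8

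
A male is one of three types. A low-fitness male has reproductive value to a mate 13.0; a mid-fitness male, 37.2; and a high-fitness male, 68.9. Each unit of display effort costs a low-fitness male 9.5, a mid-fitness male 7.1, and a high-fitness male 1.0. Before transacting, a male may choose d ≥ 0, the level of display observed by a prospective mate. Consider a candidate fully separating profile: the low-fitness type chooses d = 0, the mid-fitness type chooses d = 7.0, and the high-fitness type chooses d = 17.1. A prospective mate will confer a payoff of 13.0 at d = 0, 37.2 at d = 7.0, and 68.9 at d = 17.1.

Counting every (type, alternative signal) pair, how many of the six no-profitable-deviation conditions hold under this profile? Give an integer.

5

High-fitness (own payoff 68.9 − 1.0×17.1 = 51.8): to d=0 gives 13.0 → no gain ✓; to d=7.0 gives 37.2 − 1.0×7.0 = 30.2 → no gain ✓.
Mid-fitness (own payoff 37.2 − 7.1×7.0 = -12.5): to d=0 gives 13.0 → profitable ✗; to d=17.1 gives 68.9 − 7.1×17.1 = -52.51 → no gain ✓.
Low-fitness (own payoff 13.0): to d=7.0 gives 37.2 − 9.5×7.0 = -29.3 → no gain ✓; to d=17.1 gives 68.9 − 9.5×17.1 = -93.55 → no gain ✓.
5 of the 6 constraints hold; not an equilibrium.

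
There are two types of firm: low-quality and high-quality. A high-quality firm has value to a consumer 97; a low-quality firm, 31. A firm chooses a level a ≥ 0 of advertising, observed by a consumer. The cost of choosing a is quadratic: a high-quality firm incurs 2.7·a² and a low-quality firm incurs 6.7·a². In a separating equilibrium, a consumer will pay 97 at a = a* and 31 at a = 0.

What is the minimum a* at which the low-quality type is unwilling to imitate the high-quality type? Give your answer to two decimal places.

The low-quality type at a = 0 receives 31; imitating at a* yields 97 − 6.7·a*².
Indifference: 31 = 97 − 6.7·a*², so a*² = (97 − 31) / 6.7 ≈ 9.8507.
a* = √9.8507 ≈ 3.14.

3.14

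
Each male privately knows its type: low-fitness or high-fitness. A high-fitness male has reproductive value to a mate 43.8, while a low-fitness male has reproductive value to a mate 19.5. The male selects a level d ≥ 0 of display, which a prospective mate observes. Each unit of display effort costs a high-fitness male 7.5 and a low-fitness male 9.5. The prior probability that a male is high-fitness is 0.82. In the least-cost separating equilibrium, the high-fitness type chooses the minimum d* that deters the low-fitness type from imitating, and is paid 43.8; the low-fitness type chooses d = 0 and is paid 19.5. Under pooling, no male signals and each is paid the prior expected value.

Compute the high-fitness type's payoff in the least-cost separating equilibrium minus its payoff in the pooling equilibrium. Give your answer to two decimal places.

-14.81

Least-cost separating signal: d* solves 19.5 = 43.8 − 9.5·d*, so d* = (43.8 − 19.5)/9.5 ≈ 2.5579.
High-fitness type's separating payoff: 43.8 − 7.5 × d* = 43.8 − 7.5 × (43.8 − 19.5)/9.5 = 43.8 − 182.25/9.5 ≈ 24.6158.
Pooling payoff: 0.82 × 43.8 + 0.18 × 19.5 = 39.426.
Difference: 24.6158 − 39.426 = -14.8102, i.e. -14.81 to two decimal places.
The high-fitness type would prefer the pooling outcome.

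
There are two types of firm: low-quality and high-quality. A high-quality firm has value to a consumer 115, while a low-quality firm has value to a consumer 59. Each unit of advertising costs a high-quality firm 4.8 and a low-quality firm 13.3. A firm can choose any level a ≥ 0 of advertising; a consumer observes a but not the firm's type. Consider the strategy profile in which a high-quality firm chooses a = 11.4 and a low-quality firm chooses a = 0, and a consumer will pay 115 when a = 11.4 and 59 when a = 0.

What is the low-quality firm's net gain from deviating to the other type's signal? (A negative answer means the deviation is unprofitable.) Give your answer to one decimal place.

Playing a = 0 the low-quality firm receives 59.
Deviating to a = 11.4 brings payment 115 at cost 13.3 × 11.4 = 151.62, netting -36.62.
Gain from deviating: -36.62 − 59 = -95.62, i.e. -95.6 to one decimal place.
The gain is negative, so the low-quality type's incentive-compatibility constraint is satisfied.

-95.6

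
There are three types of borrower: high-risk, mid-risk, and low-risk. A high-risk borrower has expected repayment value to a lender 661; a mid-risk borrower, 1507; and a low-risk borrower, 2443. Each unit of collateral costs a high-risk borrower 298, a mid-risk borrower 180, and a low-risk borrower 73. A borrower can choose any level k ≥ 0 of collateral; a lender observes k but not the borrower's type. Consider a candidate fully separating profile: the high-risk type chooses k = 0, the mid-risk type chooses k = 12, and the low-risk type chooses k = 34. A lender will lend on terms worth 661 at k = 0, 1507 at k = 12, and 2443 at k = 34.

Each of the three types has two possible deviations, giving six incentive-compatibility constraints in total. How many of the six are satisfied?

3

Low-risk (own payoff 2443 − 73×34 = -39): to k=0 gives 661 → profitable ✗; to k=12 gives 1507 − 73×12 = 631 → profitable ✗.
Mid-risk (own payoff 1507 − 180×12 = -653): to k=0 gives 661 → profitable ✗; to k=34 gives 2443 − 180×34 = -3677 → no gain ✓.
High-risk (own payoff 661): to k=12 gives 1507 − 298×12 = -2069 → no gain ✓; to k=34 gives 2443 − 298×34 = -7689 → no gain ✓.
3 of the 6 constraints hold; not an equilibrium.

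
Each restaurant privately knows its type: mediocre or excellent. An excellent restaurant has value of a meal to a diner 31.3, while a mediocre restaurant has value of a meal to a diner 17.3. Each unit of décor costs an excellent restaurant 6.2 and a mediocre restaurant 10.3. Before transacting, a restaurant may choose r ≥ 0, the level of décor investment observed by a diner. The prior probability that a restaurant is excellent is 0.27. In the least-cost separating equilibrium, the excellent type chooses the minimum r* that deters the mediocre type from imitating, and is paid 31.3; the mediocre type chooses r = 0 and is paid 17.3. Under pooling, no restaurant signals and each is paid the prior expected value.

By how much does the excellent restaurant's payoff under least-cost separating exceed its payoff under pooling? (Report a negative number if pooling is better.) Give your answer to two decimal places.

Least-cost separating signal: r* solves 17.3 = 31.3 − 10.3·r*, so r* = (31.3 − 17.3)/10.3 ≈ 1.3592.
Excellent type's separating payoff: 31.3 − 6.2 × r* = 31.3 − 6.2 × (31.3 − 17.3)/10.3 = 31.3 − 86.8/10.3 ≈ 22.8728.
Pooling payoff: 0.27 × 31.3 + 0.73 × 17.3 = 21.08.
Difference: 22.8728 − 21.08 = 1.7928, i.e. 1.79 to two decimal places.
The excellent type prefers to separate.

1.79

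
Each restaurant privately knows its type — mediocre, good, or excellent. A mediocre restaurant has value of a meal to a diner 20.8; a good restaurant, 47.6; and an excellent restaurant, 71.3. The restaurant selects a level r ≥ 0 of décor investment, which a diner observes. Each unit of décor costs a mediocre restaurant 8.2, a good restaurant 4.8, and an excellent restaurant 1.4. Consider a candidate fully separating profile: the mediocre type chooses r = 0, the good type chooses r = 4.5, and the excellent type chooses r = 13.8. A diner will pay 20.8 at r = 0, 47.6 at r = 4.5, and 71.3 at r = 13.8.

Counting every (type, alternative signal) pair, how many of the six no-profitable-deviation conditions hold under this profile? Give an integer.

Excellent (own payoff 71.3 − 1.4×13.8 = 51.98): to r=0 gives 20.8 → no gain ✓; to r=4.5 gives 47.6 − 1.4×4.5 = 41.3 → no gain ✓.
Good (own payoff 47.6 − 4.8×4.5 = 26): to r=0 gives 20.8 → no gain ✓; to r=13.8 gives 71.3 − 4.8×13.8 = 5.06 → no gain ✓.
Mediocre (own payoff 20.8): to r=4.5 gives 47.6 − 8.2×4.5 = 10.7 → no gain ✓; to r=13.8 gives 71.3 − 8.2×13.8 = -41.86 → no gain ✓.
6 of the 6 constraints hold; this profile is a separating equilibrium.

6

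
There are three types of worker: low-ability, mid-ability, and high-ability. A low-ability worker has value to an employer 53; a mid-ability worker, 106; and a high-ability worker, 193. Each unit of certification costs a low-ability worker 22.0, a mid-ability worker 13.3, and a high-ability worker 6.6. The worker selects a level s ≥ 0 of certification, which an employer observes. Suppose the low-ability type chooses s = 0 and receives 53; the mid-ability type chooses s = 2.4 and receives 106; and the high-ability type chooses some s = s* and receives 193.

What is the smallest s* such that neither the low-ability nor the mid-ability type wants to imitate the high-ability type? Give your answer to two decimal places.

Low-ability type (on-path payoff 53) won't mimic when 53 ≥ 193 − 22.0·s*, i.e. s* ≥ 6.36.
Mid-ability type (on-path payoff 106 − 13.3×2.4 = 74.08) won't mimic when 74.08 ≥ 193 − 13.3·s*, i.e. s* ≥ 8.94.
Both must hold, so s* = max(6.36, 8.94) = 8.94. The mid-ability type's constraint binds.

8.94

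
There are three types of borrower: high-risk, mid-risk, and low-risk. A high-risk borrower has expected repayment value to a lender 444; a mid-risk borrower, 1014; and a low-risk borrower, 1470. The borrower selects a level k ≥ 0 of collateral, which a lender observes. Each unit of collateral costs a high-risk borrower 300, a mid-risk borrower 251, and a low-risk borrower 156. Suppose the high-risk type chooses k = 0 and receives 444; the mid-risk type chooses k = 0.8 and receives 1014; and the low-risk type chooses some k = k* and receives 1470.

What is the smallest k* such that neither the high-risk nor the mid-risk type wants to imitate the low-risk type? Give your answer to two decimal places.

Mid-risk type (on-path payoff 1014 − 251×0.8 = 813.2) won't mimic when 813.2 ≥ 1470 − 251·k*, i.e. k* ≥ 2.62.
High-risk type (on-path payoff 444) won't mimic when 444 ≥ 1470 − 300·k*, i.e. k* ≥ 3.42.
Both must hold, so k* = max(3.42, 2.62) = 3.42. The high-risk type's constraint binds.

3.42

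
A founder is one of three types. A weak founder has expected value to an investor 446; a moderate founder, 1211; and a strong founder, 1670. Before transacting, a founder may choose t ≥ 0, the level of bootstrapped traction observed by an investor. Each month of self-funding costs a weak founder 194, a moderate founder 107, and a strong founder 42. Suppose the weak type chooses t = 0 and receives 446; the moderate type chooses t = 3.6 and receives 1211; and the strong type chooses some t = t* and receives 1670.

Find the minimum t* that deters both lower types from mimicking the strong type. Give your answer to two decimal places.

Moderate type (on-path payoff 1211 − 107×3.6 = 825.8) won't mimic when 825.8 ≥ 1670 − 107·t*, i.e. t* ≥ 7.89.
Weak type (on-path payoff 446) won't mimic when 446 ≥ 1670 − 194·t*, i.e. t* ≥ 6.31.
Both must hold, so t* = max(6.31, 7.89) = 7.89. The moderate type's constraint binds.

7.89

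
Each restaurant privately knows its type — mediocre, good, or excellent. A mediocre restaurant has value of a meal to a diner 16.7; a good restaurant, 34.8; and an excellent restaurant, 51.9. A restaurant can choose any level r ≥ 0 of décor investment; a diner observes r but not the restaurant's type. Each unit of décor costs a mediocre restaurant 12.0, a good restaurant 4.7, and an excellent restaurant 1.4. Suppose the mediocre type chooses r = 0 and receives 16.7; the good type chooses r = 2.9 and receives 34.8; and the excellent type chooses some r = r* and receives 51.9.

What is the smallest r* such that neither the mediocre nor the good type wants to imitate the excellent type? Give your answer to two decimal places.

6.54

Mediocre type (on-path payoff 16.7) won't mimic when 16.7 ≥ 51.9 − 12.0·r*, i.e. r* ≥ 2.93.
Good type (on-path payoff 34.8 − 4.7×2.9 = 21.17) won't mimic when 21.17 ≥ 51.9 − 4.7·r*, i.e. r* ≥ 6.54.
Both must hold, so r* = max(2.93, 6.54) = 6.54. The good type's constraint binds.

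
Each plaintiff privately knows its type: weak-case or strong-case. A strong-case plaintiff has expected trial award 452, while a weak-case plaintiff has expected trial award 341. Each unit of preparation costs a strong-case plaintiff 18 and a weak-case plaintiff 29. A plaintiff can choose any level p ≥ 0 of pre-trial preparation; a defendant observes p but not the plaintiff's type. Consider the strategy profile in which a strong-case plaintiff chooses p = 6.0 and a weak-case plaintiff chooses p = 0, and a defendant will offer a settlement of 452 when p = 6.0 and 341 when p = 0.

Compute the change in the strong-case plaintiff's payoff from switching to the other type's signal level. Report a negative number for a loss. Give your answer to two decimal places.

Playing p = 6.0 the strong-case plaintiff receives 452 − 18 × 6.0 = 344.
Deviating to p = 0 yields 341 instead.
Gain from deviating: 341 − 344 = -3.00.
The gain is negative, so the strong-case type's incentive-compatibility constraint is satisfied.

-3.00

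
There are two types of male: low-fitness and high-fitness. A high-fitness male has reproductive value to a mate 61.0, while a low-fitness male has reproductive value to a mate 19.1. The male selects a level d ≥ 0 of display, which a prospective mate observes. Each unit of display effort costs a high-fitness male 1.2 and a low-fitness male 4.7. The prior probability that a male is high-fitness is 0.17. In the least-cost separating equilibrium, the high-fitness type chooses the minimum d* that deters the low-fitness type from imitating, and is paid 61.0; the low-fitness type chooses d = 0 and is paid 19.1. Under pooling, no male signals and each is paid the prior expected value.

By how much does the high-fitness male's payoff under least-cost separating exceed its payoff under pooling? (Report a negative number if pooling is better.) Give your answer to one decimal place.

Least-cost separating signal: d* solves 19.1 = 61.0 − 4.7·d*, so d* = (61.0 − 19.1)/4.7 ≈ 8.9149.
High-fitness type's separating payoff: 61.0 − 1.2 × d* = 61.0 − 1.2 × (61.0 − 19.1)/4.7 = 61.0 − 50.28/4.7 ≈ 50.302.
Pooling payoff: 0.17 × 61.0 + 0.83 × 19.1 = 26.223.
Difference: 50.302 − 26.223 = 24.079, i.e. 24.1 to one decimal place.
The high-fitness type prefers to separate.

24.1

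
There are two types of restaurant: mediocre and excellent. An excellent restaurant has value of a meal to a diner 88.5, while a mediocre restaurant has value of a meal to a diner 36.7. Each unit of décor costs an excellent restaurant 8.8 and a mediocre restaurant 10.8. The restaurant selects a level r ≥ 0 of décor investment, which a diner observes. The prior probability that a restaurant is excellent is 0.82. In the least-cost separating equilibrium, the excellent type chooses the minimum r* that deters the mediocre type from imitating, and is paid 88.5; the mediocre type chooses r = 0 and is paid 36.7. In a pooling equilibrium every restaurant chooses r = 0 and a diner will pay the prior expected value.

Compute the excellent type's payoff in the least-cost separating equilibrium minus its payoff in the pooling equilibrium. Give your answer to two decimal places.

-32.88

Least-cost separating signal: r* solves 36.7 = 88.5 − 10.8·r*, so r* = (88.5 − 36.7)/10.8 ≈ 4.7963.
Excellent type's separating payoff: 88.5 − 8.8 × r* = 88.5 − 8.8 × (88.5 − 36.7)/10.8 = 88.5 − 455.84/10.8 ≈ 46.2926.
Pooling payoff: 0.82 × 88.5 + 0.18 × 36.7 = 79.176.
Difference: 46.2926 − 79.176 = -32.8834, i.e. -32.88 to two decimal places.
The excellent type would prefer the pooling outcome.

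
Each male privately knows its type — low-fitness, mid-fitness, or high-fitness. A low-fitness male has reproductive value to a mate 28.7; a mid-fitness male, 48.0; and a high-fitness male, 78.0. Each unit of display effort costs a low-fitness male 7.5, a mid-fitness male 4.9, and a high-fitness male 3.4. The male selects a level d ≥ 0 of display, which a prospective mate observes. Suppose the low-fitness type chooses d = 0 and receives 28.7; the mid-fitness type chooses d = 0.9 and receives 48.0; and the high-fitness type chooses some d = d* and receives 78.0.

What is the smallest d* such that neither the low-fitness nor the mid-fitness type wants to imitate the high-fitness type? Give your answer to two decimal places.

7.02

Low-fitness type (on-path payoff 28.7) won't mimic when 28.7 ≥ 78.0 − 7.5·d*, i.e. d* ≥ 6.57.
Mid-fitness type (on-path payoff 48.0 − 4.9×0.9 = 43.59) won't mimic when 43.59 ≥ 78.0 − 4.9·d*, i.e. d* ≥ 7.02.
Both must hold, so d* = max(6.57, 7.02) = 7.02. The mid-fitness type's constraint binds.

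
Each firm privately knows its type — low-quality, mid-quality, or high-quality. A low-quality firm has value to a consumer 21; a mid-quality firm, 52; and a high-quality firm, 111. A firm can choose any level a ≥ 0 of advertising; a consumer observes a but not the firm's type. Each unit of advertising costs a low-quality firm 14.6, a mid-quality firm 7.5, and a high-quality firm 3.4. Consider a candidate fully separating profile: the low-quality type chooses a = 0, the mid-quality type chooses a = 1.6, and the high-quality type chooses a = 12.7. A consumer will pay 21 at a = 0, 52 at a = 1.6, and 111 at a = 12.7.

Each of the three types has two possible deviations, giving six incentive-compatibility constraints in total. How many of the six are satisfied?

Mid-quality (own payoff 52 − 7.5×1.6 = 40): to a=0 gives 21 → no gain ✓; to a=12.7 gives 111 − 7.5×12.7 = 15.75 → no gain ✓.
High-quality (own payoff 111 − 3.4×12.7 = 67.82): to a=0 gives 21 → no gain ✓; to a=1.6 gives 52 − 3.4×1.6 = 46.56 → no gain ✓.
Low-quality (own payoff 21): to a=1.6 gives 52 − 14.6×1.6 = 28.64 → profitable ✗; to a=12.7 gives 111 − 14.6×12.7 = -74.42 → no gain ✓.
5 of the 6 constraints hold; not an equilibrium.

5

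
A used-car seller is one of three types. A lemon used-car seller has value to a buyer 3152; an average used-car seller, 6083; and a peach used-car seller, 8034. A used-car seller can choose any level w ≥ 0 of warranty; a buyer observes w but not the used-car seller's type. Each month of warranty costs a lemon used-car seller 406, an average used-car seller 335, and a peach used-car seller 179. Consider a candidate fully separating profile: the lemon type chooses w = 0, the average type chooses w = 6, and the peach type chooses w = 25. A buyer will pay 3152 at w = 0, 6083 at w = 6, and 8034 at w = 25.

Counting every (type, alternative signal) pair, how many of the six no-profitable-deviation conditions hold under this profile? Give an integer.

Lemon (own payoff 3152): to w=6 gives 6083 − 406×6 = 3647 → profitable ✗; to w=25 gives 8034 − 406×25 = -2116 → no gain ✓.
Average (own payoff 6083 − 335×6 = 4073): to w=0 gives 3152 → no gain ✓; to w=25 gives 8034 − 335×25 = -341 → no gain ✓.
Peach (own payoff 8034 − 179×25 = 3559): to w=0 gives 3152 → no gain ✓; to w=6 gives 6083 − 179×6 = 5009 → profitable ✗.
4 of the 6 constraints hold; not an equilibrium.

4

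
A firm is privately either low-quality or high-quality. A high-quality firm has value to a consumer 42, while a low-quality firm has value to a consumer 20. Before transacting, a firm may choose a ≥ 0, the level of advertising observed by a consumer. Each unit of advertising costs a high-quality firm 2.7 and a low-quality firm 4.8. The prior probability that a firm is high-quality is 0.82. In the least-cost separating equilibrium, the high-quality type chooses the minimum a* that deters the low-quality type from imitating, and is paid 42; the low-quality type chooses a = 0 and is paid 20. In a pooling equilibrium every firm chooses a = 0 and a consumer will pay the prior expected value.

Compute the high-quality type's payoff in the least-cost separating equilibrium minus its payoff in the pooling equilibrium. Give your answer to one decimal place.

Least-cost separating signal: a* solves 20 = 42 − 4.8·a*, so a* = (42 − 20)/4.8 ≈ 4.5833.
High-quality type's separating payoff: 42 − 2.7 × a* = 42 − 2.7 × (42 − 20)/4.8 = 42 − 59.4/4.8 = 29.625.
Pooling payoff: 0.82 × 42 + 0.18 × 20 = 38.04.
Difference: 29.625 − 38.04 = -8.415, i.e. -8.4 to one decimal place.
The high-quality type would prefer the pooling outcome.

-8.4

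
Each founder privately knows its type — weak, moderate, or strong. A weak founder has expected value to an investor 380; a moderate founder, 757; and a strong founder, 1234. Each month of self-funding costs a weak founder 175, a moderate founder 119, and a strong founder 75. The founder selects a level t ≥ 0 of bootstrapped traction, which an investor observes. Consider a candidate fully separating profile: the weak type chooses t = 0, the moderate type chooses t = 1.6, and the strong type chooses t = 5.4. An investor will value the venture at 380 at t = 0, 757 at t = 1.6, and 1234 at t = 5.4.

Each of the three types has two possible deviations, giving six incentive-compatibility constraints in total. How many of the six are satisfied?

4

Strong (own payoff 1234 − 75×5.4 = 829): to t=0 gives 380 → no gain ✓; to t=1.6 gives 757 − 75×1.6 = 637 → no gain ✓.
Moderate (own payoff 757 − 119×1.6 = 566.6): to t=0 gives 380 → no gain ✓; to t=5.4 gives 1234 − 119×5.4 = 591.4 → profitable ✗.
Weak (own payoff 380): to t=1.6 gives 757 − 175×1.6 = 477 → profitable ✗; to t=5.4 gives 1234 − 175×5.4 = 289 → no gain ✓.
4 of the 6 constraints hold; not an equilibrium.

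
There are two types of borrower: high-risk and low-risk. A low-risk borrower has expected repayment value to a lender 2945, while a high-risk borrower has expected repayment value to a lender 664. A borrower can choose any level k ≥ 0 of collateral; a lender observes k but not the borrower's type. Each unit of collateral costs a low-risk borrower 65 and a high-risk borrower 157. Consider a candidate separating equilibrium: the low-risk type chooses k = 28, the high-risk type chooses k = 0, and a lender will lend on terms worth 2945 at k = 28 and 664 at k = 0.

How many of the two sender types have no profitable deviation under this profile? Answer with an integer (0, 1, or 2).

2

Low-risk type: signal → 2945 − 65 × 28 = 1125; deviate to 0 → 664. IC holds (1125 ≥ 664).
High-risk type: stay at 0 → 664; mimic → 2945 − 157 × 28 = -1451. IC holds (664 ≥ -1451).
2 of 2 constraints hold, so this is a separating equilibrium.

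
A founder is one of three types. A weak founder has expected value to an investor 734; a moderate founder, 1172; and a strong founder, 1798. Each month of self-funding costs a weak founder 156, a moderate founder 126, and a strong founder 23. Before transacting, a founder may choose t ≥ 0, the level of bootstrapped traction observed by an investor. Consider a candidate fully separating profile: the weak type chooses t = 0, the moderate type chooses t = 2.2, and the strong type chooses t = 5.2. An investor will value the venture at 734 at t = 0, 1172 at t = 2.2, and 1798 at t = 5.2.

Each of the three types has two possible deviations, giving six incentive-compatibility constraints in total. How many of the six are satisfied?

Strong (own payoff 1798 − 23×5.2 = 1678.4): to t=0 gives 734 → no gain ✓; to t=2.2 gives 1172 − 23×2.2 = 1121.4 → no gain ✓.
Weak (own payoff 734): to t=2.2 gives 1172 − 156×2.2 = 828.8 → profitable ✗; to t=5.2 gives 1798 − 156×5.2 = 986.8 → profitable ✗.
Moderate (own payoff 1172 − 126×2.2 = 894.8): to t=0 gives 734 → no gain ✓; to t=5.2 gives 1798 − 126×5.2 = 1142.8 → profitable ✗.
3 of the 6 constraints hold; not an equilibrium.

3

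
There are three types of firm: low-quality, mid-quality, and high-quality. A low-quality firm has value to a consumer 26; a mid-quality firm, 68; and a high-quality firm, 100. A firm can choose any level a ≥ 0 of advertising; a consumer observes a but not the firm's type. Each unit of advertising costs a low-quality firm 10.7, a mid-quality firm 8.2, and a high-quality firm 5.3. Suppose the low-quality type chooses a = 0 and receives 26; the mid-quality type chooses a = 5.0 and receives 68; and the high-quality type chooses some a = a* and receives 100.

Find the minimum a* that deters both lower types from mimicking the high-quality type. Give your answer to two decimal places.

8.90

Mid-quality type (on-path payoff 68 − 8.2×5.0 = 27) won't mimic when 27 ≥ 100 − 8.2·a*, i.e. a* ≥ 8.90.
Low-quality type (on-path payoff 26) won't mimic when 26 ≥ 100 − 10.7·a*, i.e. a* ≥ 6.92.
Both must hold, so a* = max(6.92, 8.90) = 8.90. The mid-quality type's constraint binds.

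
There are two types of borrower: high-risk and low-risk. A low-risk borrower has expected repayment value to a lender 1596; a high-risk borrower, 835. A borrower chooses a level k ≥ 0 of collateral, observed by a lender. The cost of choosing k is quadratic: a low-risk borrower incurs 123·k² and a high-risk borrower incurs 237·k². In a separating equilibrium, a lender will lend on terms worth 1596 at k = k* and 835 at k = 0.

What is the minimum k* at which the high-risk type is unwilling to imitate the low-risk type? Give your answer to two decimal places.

The high-risk type at k = 0 receives 835; imitating at k* yields 1596 − 237·k*².
Indifference: 835 = 1596 − 237·k*², so k*² = (1596 − 835) / 237 ≈ 3.2110.
k* = √3.2110 ≈ 1.79.

1.79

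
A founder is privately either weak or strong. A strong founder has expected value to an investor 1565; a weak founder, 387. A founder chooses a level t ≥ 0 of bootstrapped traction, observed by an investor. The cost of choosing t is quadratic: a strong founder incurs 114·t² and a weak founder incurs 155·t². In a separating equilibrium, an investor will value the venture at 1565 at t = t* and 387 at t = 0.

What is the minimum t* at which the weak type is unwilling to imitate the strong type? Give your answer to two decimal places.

2.76

The weak type at t = 0 receives 387; imitating at t* yields 1565 − 155·t*².
Indifference: 387 = 1565 − 155·t*², so t*² = (1565 − 387) / 155 = 7.6.
t* = √7.6 ≈ 2.76.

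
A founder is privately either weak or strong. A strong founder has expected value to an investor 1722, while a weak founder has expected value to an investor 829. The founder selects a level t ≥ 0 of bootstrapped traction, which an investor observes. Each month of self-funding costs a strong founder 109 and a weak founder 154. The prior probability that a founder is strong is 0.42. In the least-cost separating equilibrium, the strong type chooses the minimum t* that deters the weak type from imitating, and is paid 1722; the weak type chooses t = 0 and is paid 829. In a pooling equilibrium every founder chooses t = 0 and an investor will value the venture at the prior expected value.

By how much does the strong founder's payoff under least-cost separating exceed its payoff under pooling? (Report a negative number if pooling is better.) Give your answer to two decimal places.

-114.12

Least-cost separating signal: t* solves 829 = 1722 − 154·t*, so t* = (1722 − 829)/154 ≈ 5.7987.
Strong type's separating payoff: 1722 − 109 × t* = 1722 − 109 × (1722 − 829)/154 = 1722 − 97337/154 ≈ 1089.9416.
Pooling payoff: 0.42 × 1722 + 0.58 × 829 = 1204.06.
Difference: 1089.9416 − 1204.06 = -114.1184, i.e. -114.12 to two decimal places.
The strong type would prefer the pooling outcome.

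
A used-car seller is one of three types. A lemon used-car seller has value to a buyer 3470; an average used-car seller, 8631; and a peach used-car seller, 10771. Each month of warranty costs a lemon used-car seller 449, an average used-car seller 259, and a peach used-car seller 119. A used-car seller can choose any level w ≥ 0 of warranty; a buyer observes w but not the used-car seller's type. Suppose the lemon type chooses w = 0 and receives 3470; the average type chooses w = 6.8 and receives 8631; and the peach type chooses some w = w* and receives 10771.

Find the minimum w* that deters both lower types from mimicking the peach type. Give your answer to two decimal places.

Average type (on-path payoff 8631 − 259×6.8 = 6869.8) won't mimic when 6869.8 ≥ 10771 − 259·w*, i.e. w* ≥ 15.06.
Lemon type (on-path payoff 3470) won't mimic when 3470 ≥ 10771 − 449·w*, i.e. w* ≥ 16.26.
Both must hold, so w* = max(16.26, 15.06) = 16.26. The lemon type's constraint binds.

16.26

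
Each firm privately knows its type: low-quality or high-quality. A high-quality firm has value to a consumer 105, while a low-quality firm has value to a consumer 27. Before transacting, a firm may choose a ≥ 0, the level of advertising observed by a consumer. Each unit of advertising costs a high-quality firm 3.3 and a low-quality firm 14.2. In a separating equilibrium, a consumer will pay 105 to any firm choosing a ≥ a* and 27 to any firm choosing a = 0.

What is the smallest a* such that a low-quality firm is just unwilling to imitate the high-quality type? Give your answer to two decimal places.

A low-quality firm choosing a = 0 receives 27.
Imitating at a* instead would pay 105 at cost 14.2·a*, netting 105 − 14.2·a*.
Indifference: 27 = 105 − 14.2·a*, so a* = (105 − 27) / 14.2 ≈ 5.49.
This is the low-quality type's binding incentive-compatibility constraint; any a ≥ 5.49 sustains separation on that side.

5.49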